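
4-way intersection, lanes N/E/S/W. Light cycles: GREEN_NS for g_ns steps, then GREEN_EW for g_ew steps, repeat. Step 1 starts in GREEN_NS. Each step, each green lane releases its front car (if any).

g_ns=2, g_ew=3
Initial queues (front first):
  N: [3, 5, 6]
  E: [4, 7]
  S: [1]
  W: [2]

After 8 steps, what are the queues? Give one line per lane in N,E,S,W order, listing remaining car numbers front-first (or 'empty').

Step 1 [NS]: N:car3-GO,E:wait,S:car1-GO,W:wait | queues: N=2 E=2 S=0 W=1
Step 2 [NS]: N:car5-GO,E:wait,S:empty,W:wait | queues: N=1 E=2 S=0 W=1
Step 3 [EW]: N:wait,E:car4-GO,S:wait,W:car2-GO | queues: N=1 E=1 S=0 W=0
Step 4 [EW]: N:wait,E:car7-GO,S:wait,W:empty | queues: N=1 E=0 S=0 W=0
Step 5 [EW]: N:wait,E:empty,S:wait,W:empty | queues: N=1 E=0 S=0 W=0
Step 6 [NS]: N:car6-GO,E:wait,S:empty,W:wait | queues: N=0 E=0 S=0 W=0

N: empty
E: empty
S: empty
W: empty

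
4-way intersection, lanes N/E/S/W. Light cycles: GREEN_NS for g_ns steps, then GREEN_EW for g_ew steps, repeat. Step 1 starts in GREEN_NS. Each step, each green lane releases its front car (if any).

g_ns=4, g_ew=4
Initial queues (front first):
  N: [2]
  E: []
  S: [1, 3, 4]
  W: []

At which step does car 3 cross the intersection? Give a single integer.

Step 1 [NS]: N:car2-GO,E:wait,S:car1-GO,W:wait | queues: N=0 E=0 S=2 W=0
Step 2 [NS]: N:empty,E:wait,S:car3-GO,W:wait | queues: N=0 E=0 S=1 W=0
Step 3 [NS]: N:empty,E:wait,S:car4-GO,W:wait | queues: N=0 E=0 S=0 W=0
Car 3 crosses at step 2

2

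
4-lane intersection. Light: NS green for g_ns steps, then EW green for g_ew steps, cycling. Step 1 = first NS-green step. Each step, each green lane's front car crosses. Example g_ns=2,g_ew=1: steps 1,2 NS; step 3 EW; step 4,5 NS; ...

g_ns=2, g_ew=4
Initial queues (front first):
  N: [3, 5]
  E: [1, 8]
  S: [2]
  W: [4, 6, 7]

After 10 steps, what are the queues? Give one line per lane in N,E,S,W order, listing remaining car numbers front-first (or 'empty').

Step 1 [NS]: N:car3-GO,E:wait,S:car2-GO,W:wait | queues: N=1 E=2 S=0 W=3
Step 2 [NS]: N:car5-GO,E:wait,S:empty,W:wait | queues: N=0 E=2 S=0 W=3
Step 3 [EW]: N:wait,E:car1-GO,S:wait,W:car4-GO | queues: N=0 E=1 S=0 W=2
Step 4 [EW]: N:wait,E:car8-GO,S:wait,W:car6-GO | queues: N=0 E=0 S=0 W=1
Step 5 [EW]: N:wait,E:empty,S:wait,W:car7-GO | queues: N=0 E=0 S=0 W=0

N: empty
E: empty
S: empty
W: empty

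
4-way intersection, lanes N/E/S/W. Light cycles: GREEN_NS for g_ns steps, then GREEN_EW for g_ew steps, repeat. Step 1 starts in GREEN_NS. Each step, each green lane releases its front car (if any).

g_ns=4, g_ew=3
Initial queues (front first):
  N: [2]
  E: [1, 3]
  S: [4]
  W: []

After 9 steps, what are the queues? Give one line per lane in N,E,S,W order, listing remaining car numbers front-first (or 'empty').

Step 1 [NS]: N:car2-GO,E:wait,S:car4-GO,W:wait | queues: N=0 E=2 S=0 W=0
Step 2 [NS]: N:empty,E:wait,S:empty,W:wait | queues: N=0 E=2 S=0 W=0
Step 3 [NS]: N:empty,E:wait,S:empty,W:wait | queues: N=0 E=2 S=0 W=0
Step 4 [NS]: N:empty,E:wait,S:empty,W:wait | queues: N=0 E=2 S=0 W=0
Step 5 [EW]: N:wait,E:car1-GO,S:wait,W:empty | queues: N=0 E=1 S=0 W=0
Step 6 [EW]: N:wait,E:car3-GO,S:wait,W:empty | queues: N=0 E=0 S=0 W=0

N: empty
E: empty
S: empty
W: empty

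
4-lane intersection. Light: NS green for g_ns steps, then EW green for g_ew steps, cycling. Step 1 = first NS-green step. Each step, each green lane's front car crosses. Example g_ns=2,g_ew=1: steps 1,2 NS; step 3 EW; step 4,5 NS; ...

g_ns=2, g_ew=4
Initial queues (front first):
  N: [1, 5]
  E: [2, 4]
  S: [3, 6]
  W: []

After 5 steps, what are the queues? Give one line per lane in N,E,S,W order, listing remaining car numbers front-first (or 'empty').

Step 1 [NS]: N:car1-GO,E:wait,S:car3-GO,W:wait | queues: N=1 E=2 S=1 W=0
Step 2 [NS]: N:car5-GO,E:wait,S:car6-GO,W:wait | queues: N=0 E=2 S=0 W=0
Step 3 [EW]: N:wait,E:car2-GO,S:wait,W:empty | queues: N=0 E=1 S=0 W=0
Step 4 [EW]: N:wait,E:car4-GO,S:wait,W:empty | queues: N=0 E=0 S=0 W=0

N: empty
E: empty
S: empty
W: empty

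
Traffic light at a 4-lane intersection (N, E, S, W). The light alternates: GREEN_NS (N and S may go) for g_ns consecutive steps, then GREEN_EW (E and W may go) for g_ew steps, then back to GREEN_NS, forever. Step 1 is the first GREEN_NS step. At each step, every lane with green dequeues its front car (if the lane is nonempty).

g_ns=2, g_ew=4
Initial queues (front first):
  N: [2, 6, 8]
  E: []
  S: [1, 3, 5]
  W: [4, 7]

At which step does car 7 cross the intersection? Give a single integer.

Step 1 [NS]: N:car2-GO,E:wait,S:car1-GO,W:wait | queues: N=2 E=0 S=2 W=2
Step 2 [NS]: N:car6-GO,E:wait,S:car3-GO,W:wait | queues: N=1 E=0 S=1 W=2
Step 3 [EW]: N:wait,E:empty,S:wait,W:car4-GO | queues: N=1 E=0 S=1 W=1
Step 4 [EW]: N:wait,E:empty,S:wait,W:car7-GO | queues: N=1 E=0 S=1 W=0
Step 5 [EW]: N:wait,E:empty,S:wait,W:empty | queues: N=1 E=0 S=1 W=0
Step 6 [EW]: N:wait,E:empty,S:wait,W:empty | queues: N=1 E=0 S=1 W=0
Step 7 [NS]: N:car8-GO,E:wait,S:car5-GO,W:wait | queues: N=0 E=0 S=0 W=0
Car 7 crosses at step 4

4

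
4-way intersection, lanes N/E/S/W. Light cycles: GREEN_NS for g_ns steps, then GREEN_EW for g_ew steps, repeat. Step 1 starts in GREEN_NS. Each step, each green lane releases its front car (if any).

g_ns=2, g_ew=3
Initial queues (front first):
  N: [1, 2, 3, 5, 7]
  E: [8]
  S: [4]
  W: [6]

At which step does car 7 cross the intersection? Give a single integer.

Step 1 [NS]: N:car1-GO,E:wait,S:car4-GO,W:wait | queues: N=4 E=1 S=0 W=1
Step 2 [NS]: N:car2-GO,E:wait,S:empty,W:wait | queues: N=3 E=1 S=0 W=1
Step 3 [EW]: N:wait,E:car8-GO,S:wait,W:car6-GO | queues: N=3 E=0 S=0 W=0
Step 4 [EW]: N:wait,E:empty,S:wait,W:empty | queues: N=3 E=0 S=0 W=0
Step 5 [EW]: N:wait,E:empty,S:wait,W:empty | queues: N=3 E=0 S=0 W=0
Step 6 [NS]: N:car3-GO,E:wait,S:empty,W:wait | queues: N=2 E=0 S=0 W=0
Step 7 [NS]: N:car5-GO,E:wait,S:empty,W:wait | queues: N=1 E=0 S=0 W=0
Step 8 [EW]: N:wait,E:empty,S:wait,W:empty | queues: N=1 E=0 S=0 W=0
Step 9 [EW]: N:wait,E:empty,S:wait,W:empty | queues: N=1 E=0 S=0 W=0
Step 10 [EW]: N:wait,E:empty,S:wait,W:empty | queues: N=1 E=0 S=0 W=0
Step 11 [NS]: N:car7-GO,E:wait,S:empty,W:wait | queues: N=0 E=0 S=0 W=0
Car 7 crosses at step 11

11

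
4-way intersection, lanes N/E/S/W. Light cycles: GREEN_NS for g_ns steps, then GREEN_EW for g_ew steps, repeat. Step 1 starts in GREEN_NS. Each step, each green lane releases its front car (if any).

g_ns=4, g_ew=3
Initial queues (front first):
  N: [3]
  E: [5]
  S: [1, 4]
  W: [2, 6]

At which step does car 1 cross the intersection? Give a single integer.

Step 1 [NS]: N:car3-GO,E:wait,S:car1-GO,W:wait | queues: N=0 E=1 S=1 W=2
Step 2 [NS]: N:empty,E:wait,S:car4-GO,W:wait | queues: N=0 E=1 S=0 W=2
Step 3 [NS]: N:empty,E:wait,S:empty,W:wait | queues: N=0 E=1 S=0 W=2
Step 4 [NS]: N:empty,E:wait,S:empty,W:wait | queues: N=0 E=1 S=0 W=2
Step 5 [EW]: N:wait,E:car5-GO,S:wait,W:car2-GO | queues: N=0 E=0 S=0 W=1
Step 6 [EW]: N:wait,E:empty,S:wait,W:car6-GO | queues: N=0 E=0 S=0 W=0
Car 1 crosses at step 1

1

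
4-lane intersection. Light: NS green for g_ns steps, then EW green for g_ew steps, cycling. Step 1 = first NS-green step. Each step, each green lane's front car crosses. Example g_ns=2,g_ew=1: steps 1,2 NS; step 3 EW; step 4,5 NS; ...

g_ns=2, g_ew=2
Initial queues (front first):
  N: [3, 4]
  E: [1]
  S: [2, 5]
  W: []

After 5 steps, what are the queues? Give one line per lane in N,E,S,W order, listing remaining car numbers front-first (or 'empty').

Step 1 [NS]: N:car3-GO,E:wait,S:car2-GO,W:wait | queues: N=1 E=1 S=1 W=0
Step 2 [NS]: N:car4-GO,E:wait,S:car5-GO,W:wait | queues: N=0 E=1 S=0 W=0
Step 3 [EW]: N:wait,E:car1-GO,S:wait,W:empty | queues: N=0 E=0 S=0 W=0

N: empty
E: empty
S: empty
W: empty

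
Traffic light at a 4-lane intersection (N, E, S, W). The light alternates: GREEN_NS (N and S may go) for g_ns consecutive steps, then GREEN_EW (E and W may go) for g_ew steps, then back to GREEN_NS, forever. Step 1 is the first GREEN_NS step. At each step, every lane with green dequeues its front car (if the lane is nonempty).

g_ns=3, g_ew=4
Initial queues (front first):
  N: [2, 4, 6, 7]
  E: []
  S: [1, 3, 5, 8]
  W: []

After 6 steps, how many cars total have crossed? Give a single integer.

Step 1 [NS]: N:car2-GO,E:wait,S:car1-GO,W:wait | queues: N=3 E=0 S=3 W=0
Step 2 [NS]: N:car4-GO,E:wait,S:car3-GO,W:wait | queues: N=2 E=0 S=2 W=0
Step 3 [NS]: N:car6-GO,E:wait,S:car5-GO,W:wait | queues: N=1 E=0 S=1 W=0
Step 4 [EW]: N:wait,E:empty,S:wait,W:empty | queues: N=1 E=0 S=1 W=0
Step 5 [EW]: N:wait,E:empty,S:wait,W:empty | queues: N=1 E=0 S=1 W=0
Step 6 [EW]: N:wait,E:empty,S:wait,W:empty | queues: N=1 E=0 S=1 W=0
Cars crossed by step 6: 6

Answer: 6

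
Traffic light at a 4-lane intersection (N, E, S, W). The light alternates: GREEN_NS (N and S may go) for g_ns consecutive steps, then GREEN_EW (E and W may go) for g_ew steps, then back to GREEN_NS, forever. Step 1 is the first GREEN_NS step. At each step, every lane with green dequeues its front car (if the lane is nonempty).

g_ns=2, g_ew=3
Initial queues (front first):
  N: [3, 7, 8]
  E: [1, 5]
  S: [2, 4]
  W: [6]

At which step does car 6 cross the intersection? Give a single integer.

Step 1 [NS]: N:car3-GO,E:wait,S:car2-GO,W:wait | queues: N=2 E=2 S=1 W=1
Step 2 [NS]: N:car7-GO,E:wait,S:car4-GO,W:wait | queues: N=1 E=2 S=0 W=1
Step 3 [EW]: N:wait,E:car1-GO,S:wait,W:car6-GO | queues: N=1 E=1 S=0 W=0
Step 4 [EW]: N:wait,E:car5-GO,S:wait,W:empty | queues: N=1 E=0 S=0 W=0
Step 5 [EW]: N:wait,E:empty,S:wait,W:empty | queues: N=1 E=0 S=0 W=0
Step 6 [NS]: N:car8-GO,E:wait,S:empty,W:wait | queues: N=0 E=0 S=0 W=0
Car 6 crosses at step 3

3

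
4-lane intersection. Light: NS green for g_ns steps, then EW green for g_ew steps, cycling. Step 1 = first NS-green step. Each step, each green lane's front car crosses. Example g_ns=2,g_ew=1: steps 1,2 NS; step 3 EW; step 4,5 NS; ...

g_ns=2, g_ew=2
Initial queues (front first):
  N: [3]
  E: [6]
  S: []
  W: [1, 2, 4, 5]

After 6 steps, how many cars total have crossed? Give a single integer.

Answer: 4

Derivation:
Step 1 [NS]: N:car3-GO,E:wait,S:empty,W:wait | queues: N=0 E=1 S=0 W=4
Step 2 [NS]: N:empty,E:wait,S:empty,W:wait | queues: N=0 E=1 S=0 W=4
Step 3 [EW]: N:wait,E:car6-GO,S:wait,W:car1-GO | queues: N=0 E=0 S=0 W=3
Step 4 [EW]: N:wait,E:empty,S:wait,W:car2-GO | queues: N=0 E=0 S=0 W=2
Step 5 [NS]: N:empty,E:wait,S:empty,W:wait | queues: N=0 E=0 S=0 W=2
Step 6 [NS]: N:empty,E:wait,S:empty,W:wait | queues: N=0 E=0 S=0 W=2
Cars crossed by step 6: 4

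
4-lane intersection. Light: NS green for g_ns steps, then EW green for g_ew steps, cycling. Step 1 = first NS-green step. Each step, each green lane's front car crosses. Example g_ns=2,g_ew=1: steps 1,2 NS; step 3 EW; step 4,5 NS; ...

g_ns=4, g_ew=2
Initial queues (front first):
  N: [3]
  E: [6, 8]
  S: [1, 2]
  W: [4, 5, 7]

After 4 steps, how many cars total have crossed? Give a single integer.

Answer: 3

Derivation:
Step 1 [NS]: N:car3-GO,E:wait,S:car1-GO,W:wait | queues: N=0 E=2 S=1 W=3
Step 2 [NS]: N:empty,E:wait,S:car2-GO,W:wait | queues: N=0 E=2 S=0 W=3
Step 3 [NS]: N:empty,E:wait,S:empty,W:wait | queues: N=0 E=2 S=0 W=3
Step 4 [NS]: N:empty,E:wait,S:empty,W:wait | queues: N=0 E=2 S=0 W=3
Cars crossed by step 4: 3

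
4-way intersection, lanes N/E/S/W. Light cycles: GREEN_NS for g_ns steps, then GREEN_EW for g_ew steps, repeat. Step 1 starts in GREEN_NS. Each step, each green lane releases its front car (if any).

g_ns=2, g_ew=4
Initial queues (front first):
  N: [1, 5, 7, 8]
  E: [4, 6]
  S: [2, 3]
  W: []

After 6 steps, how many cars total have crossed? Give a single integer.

Answer: 6

Derivation:
Step 1 [NS]: N:car1-GO,E:wait,S:car2-GO,W:wait | queues: N=3 E=2 S=1 W=0
Step 2 [NS]: N:car5-GO,E:wait,S:car3-GO,W:wait | queues: N=2 E=2 S=0 W=0
Step 3 [EW]: N:wait,E:car4-GO,S:wait,W:empty | queues: N=2 E=1 S=0 W=0
Step 4 [EW]: N:wait,E:car6-GO,S:wait,W:empty | queues: N=2 E=0 S=0 W=0
Step 5 [EW]: N:wait,E:empty,S:wait,W:empty | queues: N=2 E=0 S=0 W=0
Step 6 [EW]: N:wait,E:empty,S:wait,W:empty | queues: N=2 E=0 S=0 W=0
Cars crossed by step 6: 6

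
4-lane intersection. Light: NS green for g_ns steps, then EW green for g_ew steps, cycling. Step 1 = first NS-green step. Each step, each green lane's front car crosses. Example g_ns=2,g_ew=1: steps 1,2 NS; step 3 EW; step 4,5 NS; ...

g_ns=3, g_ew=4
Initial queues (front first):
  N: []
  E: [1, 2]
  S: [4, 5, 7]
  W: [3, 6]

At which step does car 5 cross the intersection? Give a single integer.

Step 1 [NS]: N:empty,E:wait,S:car4-GO,W:wait | queues: N=0 E=2 S=2 W=2
Step 2 [NS]: N:empty,E:wait,S:car5-GO,W:wait | queues: N=0 E=2 S=1 W=2
Step 3 [NS]: N:empty,E:wait,S:car7-GO,W:wait | queues: N=0 E=2 S=0 W=2
Step 4 [EW]: N:wait,E:car1-GO,S:wait,W:car3-GO | queues: N=0 E=1 S=0 W=1
Step 5 [EW]: N:wait,E:car2-GO,S:wait,W:car6-GO | queues: N=0 E=0 S=0 W=0
Car 5 crosses at step 2

2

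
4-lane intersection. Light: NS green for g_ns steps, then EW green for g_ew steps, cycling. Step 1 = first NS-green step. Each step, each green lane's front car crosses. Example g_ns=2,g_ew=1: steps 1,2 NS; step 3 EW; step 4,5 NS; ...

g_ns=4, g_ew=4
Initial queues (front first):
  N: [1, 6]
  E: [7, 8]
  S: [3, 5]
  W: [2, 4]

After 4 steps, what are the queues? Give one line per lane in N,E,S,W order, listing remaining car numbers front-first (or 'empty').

Step 1 [NS]: N:car1-GO,E:wait,S:car3-GO,W:wait | queues: N=1 E=2 S=1 W=2
Step 2 [NS]: N:car6-GO,E:wait,S:car5-GO,W:wait | queues: N=0 E=2 S=0 W=2
Step 3 [NS]: N:empty,E:wait,S:empty,W:wait | queues: N=0 E=2 S=0 W=2
Step 4 [NS]: N:empty,E:wait,S:empty,W:wait | queues: N=0 E=2 S=0 W=2

N: empty
E: 7 8
S: empty
W: 2 4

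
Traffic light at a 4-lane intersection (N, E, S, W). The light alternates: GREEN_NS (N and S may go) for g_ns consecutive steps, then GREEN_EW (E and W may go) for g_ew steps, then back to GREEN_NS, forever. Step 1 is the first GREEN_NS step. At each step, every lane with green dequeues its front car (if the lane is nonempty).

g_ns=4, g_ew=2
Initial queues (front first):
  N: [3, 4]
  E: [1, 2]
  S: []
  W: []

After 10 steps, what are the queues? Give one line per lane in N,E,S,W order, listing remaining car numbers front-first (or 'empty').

Step 1 [NS]: N:car3-GO,E:wait,S:empty,W:wait | queues: N=1 E=2 S=0 W=0
Step 2 [NS]: N:car4-GO,E:wait,S:empty,W:wait | queues: N=0 E=2 S=0 W=0
Step 3 [NS]: N:empty,E:wait,S:empty,W:wait | queues: N=0 E=2 S=0 W=0
Step 4 [NS]: N:empty,E:wait,S:empty,W:wait | queues: N=0 E=2 S=0 W=0
Step 5 [EW]: N:wait,E:car1-GO,S:wait,W:empty | queues: N=0 E=1 S=0 W=0
Step 6 [EW]: N:wait,E:car2-GO,S:wait,W:empty | queues: N=0 E=0 S=0 W=0

N: empty
E: empty
S: empty
W: empty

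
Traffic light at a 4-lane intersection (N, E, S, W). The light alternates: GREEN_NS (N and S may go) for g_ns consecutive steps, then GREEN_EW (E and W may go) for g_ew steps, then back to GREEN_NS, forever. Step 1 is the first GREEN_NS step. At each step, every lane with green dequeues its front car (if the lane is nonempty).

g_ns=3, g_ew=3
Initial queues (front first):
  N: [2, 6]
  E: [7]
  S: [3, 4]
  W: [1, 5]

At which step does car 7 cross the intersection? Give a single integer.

Step 1 [NS]: N:car2-GO,E:wait,S:car3-GO,W:wait | queues: N=1 E=1 S=1 W=2
Step 2 [NS]: N:car6-GO,E:wait,S:car4-GO,W:wait | queues: N=0 E=1 S=0 W=2
Step 3 [NS]: N:empty,E:wait,S:empty,W:wait | queues: N=0 E=1 S=0 W=2
Step 4 [EW]: N:wait,E:car7-GO,S:wait,W:car1-GO | queues: N=0 E=0 S=0 W=1
Step 5 [EW]: N:wait,E:empty,S:wait,W:car5-GO | queues: N=0 E=0 S=0 W=0
Car 7 crosses at step 4

4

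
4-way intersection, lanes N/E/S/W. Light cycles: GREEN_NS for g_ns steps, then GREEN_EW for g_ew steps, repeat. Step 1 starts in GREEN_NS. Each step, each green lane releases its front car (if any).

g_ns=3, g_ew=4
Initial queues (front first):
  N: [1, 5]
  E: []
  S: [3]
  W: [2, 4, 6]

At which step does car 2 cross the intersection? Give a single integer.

Step 1 [NS]: N:car1-GO,E:wait,S:car3-GO,W:wait | queues: N=1 E=0 S=0 W=3
Step 2 [NS]: N:car5-GO,E:wait,S:empty,W:wait | queues: N=0 E=0 S=0 W=3
Step 3 [NS]: N:empty,E:wait,S:empty,W:wait | queues: N=0 E=0 S=0 W=3
Step 4 [EW]: N:wait,E:empty,S:wait,W:car2-GO | queues: N=0 E=0 S=0 W=2
Step 5 [EW]: N:wait,E:empty,S:wait,W:car4-GO | queues: N=0 E=0 S=0 W=1
Step 6 [EW]: N:wait,E:empty,S:wait,W:car6-GO | queues: N=0 E=0 S=0 W=0
Car 2 crosses at step 4

4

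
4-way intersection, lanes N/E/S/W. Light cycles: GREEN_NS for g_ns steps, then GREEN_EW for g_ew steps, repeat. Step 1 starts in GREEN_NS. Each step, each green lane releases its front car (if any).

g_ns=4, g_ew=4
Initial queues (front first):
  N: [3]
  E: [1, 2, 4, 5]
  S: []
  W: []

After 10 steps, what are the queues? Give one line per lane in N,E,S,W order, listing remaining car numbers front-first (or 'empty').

Step 1 [NS]: N:car3-GO,E:wait,S:empty,W:wait | queues: N=0 E=4 S=0 W=0
Step 2 [NS]: N:empty,E:wait,S:empty,W:wait | queues: N=0 E=4 S=0 W=0
Step 3 [NS]: N:empty,E:wait,S:empty,W:wait | queues: N=0 E=4 S=0 W=0
Step 4 [NS]: N:empty,E:wait,S:empty,W:wait | queues: N=0 E=4 S=0 W=0
Step 5 [EW]: N:wait,E:car1-GO,S:wait,W:empty | queues: N=0 E=3 S=0 W=0
Step 6 [EW]: N:wait,E:car2-GO,S:wait,W:empty | queues: N=0 E=2 S=0 W=0
Step 7 [EW]: N:wait,E:car4-GO,S:wait,W:empty | queues: N=0 E=1 S=0 W=0
Step 8 [EW]: N:wait,E:car5-GO,S:wait,W:empty | queues: N=0 E=0 S=0 W=0

N: empty
E: empty
S: empty
W: empty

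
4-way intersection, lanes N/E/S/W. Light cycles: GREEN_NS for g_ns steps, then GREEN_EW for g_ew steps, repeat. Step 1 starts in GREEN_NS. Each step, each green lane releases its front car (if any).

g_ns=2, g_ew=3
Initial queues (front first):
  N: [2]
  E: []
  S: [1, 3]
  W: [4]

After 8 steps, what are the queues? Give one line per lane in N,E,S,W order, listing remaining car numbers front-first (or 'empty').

Step 1 [NS]: N:car2-GO,E:wait,S:car1-GO,W:wait | queues: N=0 E=0 S=1 W=1
Step 2 [NS]: N:empty,E:wait,S:car3-GO,W:wait | queues: N=0 E=0 S=0 W=1
Step 3 [EW]: N:wait,E:empty,S:wait,W:car4-GO | queues: N=0 E=0 S=0 W=0

N: empty
E: empty
S: empty
W: empty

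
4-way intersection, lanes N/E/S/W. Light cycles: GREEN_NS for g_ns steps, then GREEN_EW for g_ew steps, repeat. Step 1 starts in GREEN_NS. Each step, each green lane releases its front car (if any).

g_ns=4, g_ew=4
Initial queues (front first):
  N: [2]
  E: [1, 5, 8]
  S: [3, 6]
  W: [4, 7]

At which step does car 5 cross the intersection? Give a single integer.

Step 1 [NS]: N:car2-GO,E:wait,S:car3-GO,W:wait | queues: N=0 E=3 S=1 W=2
Step 2 [NS]: N:empty,E:wait,S:car6-GO,W:wait | queues: N=0 E=3 S=0 W=2
Step 3 [NS]: N:empty,E:wait,S:empty,W:wait | queues: N=0 E=3 S=0 W=2
Step 4 [NS]: N:empty,E:wait,S:empty,W:wait | queues: N=0 E=3 S=0 W=2
Step 5 [EW]: N:wait,E:car1-GO,S:wait,W:car4-GO | queues: N=0 E=2 S=0 W=1
Step 6 [EW]: N:wait,E:car5-GO,S:wait,W:car7-GO | queues: N=0 E=1 S=0 W=0
Step 7 [EW]: N:wait,E:car8-GO,S:wait,W:empty | queues: N=0 E=0 S=0 W=0
Car 5 crosses at step 6

6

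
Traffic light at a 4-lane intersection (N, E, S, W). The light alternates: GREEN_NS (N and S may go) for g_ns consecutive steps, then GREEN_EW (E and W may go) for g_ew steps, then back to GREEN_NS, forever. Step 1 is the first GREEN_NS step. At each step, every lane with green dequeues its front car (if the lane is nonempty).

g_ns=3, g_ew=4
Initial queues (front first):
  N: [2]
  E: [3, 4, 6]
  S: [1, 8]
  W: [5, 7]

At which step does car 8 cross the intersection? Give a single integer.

Step 1 [NS]: N:car2-GO,E:wait,S:car1-GO,W:wait | queues: N=0 E=3 S=1 W=2
Step 2 [NS]: N:empty,E:wait,S:car8-GO,W:wait | queues: N=0 E=3 S=0 W=2
Step 3 [NS]: N:empty,E:wait,S:empty,W:wait | queues: N=0 E=3 S=0 W=2
Step 4 [EW]: N:wait,E:car3-GO,S:wait,W:car5-GO | queues: N=0 E=2 S=0 W=1
Step 5 [EW]: N:wait,E:car4-GO,S:wait,W:car7-GO | queues: N=0 E=1 S=0 W=0
Step 6 [EW]: N:wait,E:car6-GO,S:wait,W:empty | queues: N=0 E=0 S=0 W=0
Car 8 crosses at step 2

2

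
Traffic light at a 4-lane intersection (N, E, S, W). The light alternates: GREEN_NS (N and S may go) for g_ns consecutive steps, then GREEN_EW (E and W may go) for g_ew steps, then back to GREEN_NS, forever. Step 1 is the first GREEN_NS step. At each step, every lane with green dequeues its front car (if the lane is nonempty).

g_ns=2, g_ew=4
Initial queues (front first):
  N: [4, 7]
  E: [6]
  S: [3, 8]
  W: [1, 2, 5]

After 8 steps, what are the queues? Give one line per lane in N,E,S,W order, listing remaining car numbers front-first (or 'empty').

Step 1 [NS]: N:car4-GO,E:wait,S:car3-GO,W:wait | queues: N=1 E=1 S=1 W=3
Step 2 [NS]: N:car7-GO,E:wait,S:car8-GO,W:wait | queues: N=0 E=1 S=0 W=3
Step 3 [EW]: N:wait,E:car6-GO,S:wait,W:car1-GO | queues: N=0 E=0 S=0 W=2
Step 4 [EW]: N:wait,E:empty,S:wait,W:car2-GO | queues: N=0 E=0 S=0 W=1
Step 5 [EW]: N:wait,E:empty,S:wait,W:car5-GO | queues: N=0 E=0 S=0 W=0

N: empty
E: empty
S: empty
W: empty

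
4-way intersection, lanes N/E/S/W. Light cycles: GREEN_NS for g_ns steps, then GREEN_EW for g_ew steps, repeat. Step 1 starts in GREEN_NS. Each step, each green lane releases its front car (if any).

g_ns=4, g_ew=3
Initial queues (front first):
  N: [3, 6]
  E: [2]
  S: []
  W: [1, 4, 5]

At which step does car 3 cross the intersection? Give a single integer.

Step 1 [NS]: N:car3-GO,E:wait,S:empty,W:wait | queues: N=1 E=1 S=0 W=3
Step 2 [NS]: N:car6-GO,E:wait,S:empty,W:wait | queues: N=0 E=1 S=0 W=3
Step 3 [NS]: N:empty,E:wait,S:empty,W:wait | queues: N=0 E=1 S=0 W=3
Step 4 [NS]: N:empty,E:wait,S:empty,W:wait | queues: N=0 E=1 S=0 W=3
Step 5 [EW]: N:wait,E:car2-GO,S:wait,W:car1-GO | queues: N=0 E=0 S=0 W=2
Step 6 [EW]: N:wait,E:empty,S:wait,W:car4-GO | queues: N=0 E=0 S=0 W=1
Step 7 [EW]: N:wait,E:empty,S:wait,W:car5-GO | queues: N=0 E=0 S=0 W=0
Car 3 crosses at step 1

1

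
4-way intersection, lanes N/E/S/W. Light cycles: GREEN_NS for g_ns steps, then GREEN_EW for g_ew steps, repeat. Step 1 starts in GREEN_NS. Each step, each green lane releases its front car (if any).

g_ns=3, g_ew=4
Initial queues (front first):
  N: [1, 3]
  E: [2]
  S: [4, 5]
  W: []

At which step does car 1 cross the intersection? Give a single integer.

Step 1 [NS]: N:car1-GO,E:wait,S:car4-GO,W:wait | queues: N=1 E=1 S=1 W=0
Step 2 [NS]: N:car3-GO,E:wait,S:car5-GO,W:wait | queues: N=0 E=1 S=0 W=0
Step 3 [NS]: N:empty,E:wait,S:empty,W:wait | queues: N=0 E=1 S=0 W=0
Step 4 [EW]: N:wait,E:car2-GO,S:wait,W:empty | queues: N=0 E=0 S=0 W=0
Car 1 crosses at step 1

1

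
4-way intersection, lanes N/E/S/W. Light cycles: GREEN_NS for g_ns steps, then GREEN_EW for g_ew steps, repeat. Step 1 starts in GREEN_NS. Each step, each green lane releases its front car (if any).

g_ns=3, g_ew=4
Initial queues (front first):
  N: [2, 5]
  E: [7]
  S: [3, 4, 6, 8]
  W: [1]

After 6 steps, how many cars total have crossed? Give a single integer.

Answer: 7

Derivation:
Step 1 [NS]: N:car2-GO,E:wait,S:car3-GO,W:wait | queues: N=1 E=1 S=3 W=1
Step 2 [NS]: N:car5-GO,E:wait,S:car4-GO,W:wait | queues: N=0 E=1 S=2 W=1
Step 3 [NS]: N:empty,E:wait,S:car6-GO,W:wait | queues: N=0 E=1 S=1 W=1
Step 4 [EW]: N:wait,E:car7-GO,S:wait,W:car1-GO | queues: N=0 E=0 S=1 W=0
Step 5 [EW]: N:wait,E:empty,S:wait,W:empty | queues: N=0 E=0 S=1 W=0
Step 6 [EW]: N:wait,E:empty,S:wait,W:empty | queues: N=0 E=0 S=1 W=0
Cars crossed by step 6: 7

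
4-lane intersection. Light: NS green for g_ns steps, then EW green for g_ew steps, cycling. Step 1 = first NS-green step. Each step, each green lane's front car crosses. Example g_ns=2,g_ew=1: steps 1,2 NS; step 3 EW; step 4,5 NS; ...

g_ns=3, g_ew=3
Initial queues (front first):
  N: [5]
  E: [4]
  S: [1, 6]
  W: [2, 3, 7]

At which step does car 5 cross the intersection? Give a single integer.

Step 1 [NS]: N:car5-GO,E:wait,S:car1-GO,W:wait | queues: N=0 E=1 S=1 W=3
Step 2 [NS]: N:empty,E:wait,S:car6-GO,W:wait | queues: N=0 E=1 S=0 W=3
Step 3 [NS]: N:empty,E:wait,S:empty,W:wait | queues: N=0 E=1 S=0 W=3
Step 4 [EW]: N:wait,E:car4-GO,S:wait,W:car2-GO | queues: N=0 E=0 S=0 W=2
Step 5 [EW]: N:wait,E:empty,S:wait,W:car3-GO | queues: N=0 E=0 S=0 W=1
Step 6 [EW]: N:wait,E:empty,S:wait,W:car7-GO | queues: N=0 E=0 S=0 W=0
Car 5 crosses at step 1

1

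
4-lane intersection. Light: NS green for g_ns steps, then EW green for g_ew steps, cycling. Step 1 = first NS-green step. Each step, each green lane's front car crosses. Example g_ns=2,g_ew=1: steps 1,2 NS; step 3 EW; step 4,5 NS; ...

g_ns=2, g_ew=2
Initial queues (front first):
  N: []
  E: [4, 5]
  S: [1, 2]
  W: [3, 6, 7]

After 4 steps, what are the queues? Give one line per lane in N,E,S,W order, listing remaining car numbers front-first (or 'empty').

Step 1 [NS]: N:empty,E:wait,S:car1-GO,W:wait | queues: N=0 E=2 S=1 W=3
Step 2 [NS]: N:empty,E:wait,S:car2-GO,W:wait | queues: N=0 E=2 S=0 W=3
Step 3 [EW]: N:wait,E:car4-GO,S:wait,W:car3-GO | queues: N=0 E=1 S=0 W=2
Step 4 [EW]: N:wait,E:car5-GO,S:wait,W:car6-GO | queues: N=0 E=0 S=0 W=1

N: empty
E: empty
S: empty
W: 7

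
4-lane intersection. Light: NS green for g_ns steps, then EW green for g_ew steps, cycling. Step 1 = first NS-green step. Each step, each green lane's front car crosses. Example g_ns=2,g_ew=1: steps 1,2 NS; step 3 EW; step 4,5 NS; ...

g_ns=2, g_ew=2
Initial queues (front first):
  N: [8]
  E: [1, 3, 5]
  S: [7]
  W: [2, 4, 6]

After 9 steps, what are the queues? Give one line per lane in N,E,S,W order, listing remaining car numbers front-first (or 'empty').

Step 1 [NS]: N:car8-GO,E:wait,S:car7-GO,W:wait | queues: N=0 E=3 S=0 W=3
Step 2 [NS]: N:empty,E:wait,S:empty,W:wait | queues: N=0 E=3 S=0 W=3
Step 3 [EW]: N:wait,E:car1-GO,S:wait,W:car2-GO | queues: N=0 E=2 S=0 W=2
Step 4 [EW]: N:wait,E:car3-GO,S:wait,W:car4-GO | queues: N=0 E=1 S=0 W=1
Step 5 [NS]: N:empty,E:wait,S:empty,W:wait | queues: N=0 E=1 S=0 W=1
Step 6 [NS]: N:empty,E:wait,S:empty,W:wait | queues: N=0 E=1 S=0 W=1
Step 7 [EW]: N:wait,E:car5-GO,S:wait,W:car6-GO | queues: N=0 E=0 S=0 W=0

N: empty
E: empty
S: empty
W: empty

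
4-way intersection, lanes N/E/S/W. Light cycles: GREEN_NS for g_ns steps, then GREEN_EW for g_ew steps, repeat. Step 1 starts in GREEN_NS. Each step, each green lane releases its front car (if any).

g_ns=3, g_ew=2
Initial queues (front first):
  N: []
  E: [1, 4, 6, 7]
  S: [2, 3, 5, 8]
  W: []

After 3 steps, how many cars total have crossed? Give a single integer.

Answer: 3

Derivation:
Step 1 [NS]: N:empty,E:wait,S:car2-GO,W:wait | queues: N=0 E=4 S=3 W=0
Step 2 [NS]: N:empty,E:wait,S:car3-GO,W:wait | queues: N=0 E=4 S=2 W=0
Step 3 [NS]: N:empty,E:wait,S:car5-GO,W:wait | queues: N=0 E=4 S=1 W=0
Cars crossed by step 3: 3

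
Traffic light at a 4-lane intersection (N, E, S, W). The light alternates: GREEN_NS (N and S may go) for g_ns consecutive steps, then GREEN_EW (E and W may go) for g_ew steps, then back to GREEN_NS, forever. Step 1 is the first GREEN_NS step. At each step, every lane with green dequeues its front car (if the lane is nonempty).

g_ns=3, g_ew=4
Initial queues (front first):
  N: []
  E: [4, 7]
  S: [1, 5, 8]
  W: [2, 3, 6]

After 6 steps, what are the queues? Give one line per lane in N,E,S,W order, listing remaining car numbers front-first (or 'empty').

Step 1 [NS]: N:empty,E:wait,S:car1-GO,W:wait | queues: N=0 E=2 S=2 W=3
Step 2 [NS]: N:empty,E:wait,S:car5-GO,W:wait | queues: N=0 E=2 S=1 W=3
Step 3 [NS]: N:empty,E:wait,S:car8-GO,W:wait | queues: N=0 E=2 S=0 W=3
Step 4 [EW]: N:wait,E:car4-GO,S:wait,W:car2-GO | queues: N=0 E=1 S=0 W=2
Step 5 [EW]: N:wait,E:car7-GO,S:wait,W:car3-GO | queues: N=0 E=0 S=0 W=1
Step 6 [EW]: N:wait,E:empty,S:wait,W:car6-GO | queues: N=0 E=0 S=0 W=0

N: empty
E: empty
S: empty
W: empty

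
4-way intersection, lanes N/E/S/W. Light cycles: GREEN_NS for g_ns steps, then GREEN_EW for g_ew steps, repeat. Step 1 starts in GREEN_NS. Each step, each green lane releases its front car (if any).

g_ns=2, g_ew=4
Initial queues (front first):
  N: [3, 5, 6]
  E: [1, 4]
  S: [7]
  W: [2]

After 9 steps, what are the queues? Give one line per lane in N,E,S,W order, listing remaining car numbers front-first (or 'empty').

Step 1 [NS]: N:car3-GO,E:wait,S:car7-GO,W:wait | queues: N=2 E=2 S=0 W=1
Step 2 [NS]: N:car5-GO,E:wait,S:empty,W:wait | queues: N=1 E=2 S=0 W=1
Step 3 [EW]: N:wait,E:car1-GO,S:wait,W:car2-GO | queues: N=1 E=1 S=0 W=0
Step 4 [EW]: N:wait,E:car4-GO,S:wait,W:empty | queues: N=1 E=0 S=0 W=0
Step 5 [EW]: N:wait,E:empty,S:wait,W:empty | queues: N=1 E=0 S=0 W=0
Step 6 [EW]: N:wait,E:empty,S:wait,W:empty | queues: N=1 E=0 S=0 W=0
Step 7 [NS]: N:car6-GO,E:wait,S:empty,W:wait | queues: N=0 E=0 S=0 W=0

N: empty
E: empty
S: empty
W: empty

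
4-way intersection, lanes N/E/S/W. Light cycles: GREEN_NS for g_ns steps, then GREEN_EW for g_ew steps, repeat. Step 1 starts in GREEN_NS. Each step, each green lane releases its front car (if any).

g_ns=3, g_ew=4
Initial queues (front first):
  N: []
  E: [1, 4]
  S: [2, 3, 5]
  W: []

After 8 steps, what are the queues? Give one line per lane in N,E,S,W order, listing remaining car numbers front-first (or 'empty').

Step 1 [NS]: N:empty,E:wait,S:car2-GO,W:wait | queues: N=0 E=2 S=2 W=0
Step 2 [NS]: N:empty,E:wait,S:car3-GO,W:wait | queues: N=0 E=2 S=1 W=0
Step 3 [NS]: N:empty,E:wait,S:car5-GO,W:wait | queues: N=0 E=2 S=0 W=0
Step 4 [EW]: N:wait,E:car1-GO,S:wait,W:empty | queues: N=0 E=1 S=0 W=0
Step 5 [EW]: N:wait,E:car4-GO,S:wait,W:empty | queues: N=0 E=0 S=0 W=0

N: empty
E: empty
S: empty
W: empty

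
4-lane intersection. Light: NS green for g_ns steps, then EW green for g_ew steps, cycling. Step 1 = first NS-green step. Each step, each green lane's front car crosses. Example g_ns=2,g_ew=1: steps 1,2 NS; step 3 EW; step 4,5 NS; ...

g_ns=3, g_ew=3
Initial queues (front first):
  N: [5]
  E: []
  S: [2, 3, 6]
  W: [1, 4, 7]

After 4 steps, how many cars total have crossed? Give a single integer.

Step 1 [NS]: N:car5-GO,E:wait,S:car2-GO,W:wait | queues: N=0 E=0 S=2 W=3
Step 2 [NS]: N:empty,E:wait,S:car3-GO,W:wait | queues: N=0 E=0 S=1 W=3
Step 3 [NS]: N:empty,E:wait,S:car6-GO,W:wait | queues: N=0 E=0 S=0 W=3
Step 4 [EW]: N:wait,E:empty,S:wait,W:car1-GO | queues: N=0 E=0 S=0 W=2
Cars crossed by step 4: 5

Answer: 5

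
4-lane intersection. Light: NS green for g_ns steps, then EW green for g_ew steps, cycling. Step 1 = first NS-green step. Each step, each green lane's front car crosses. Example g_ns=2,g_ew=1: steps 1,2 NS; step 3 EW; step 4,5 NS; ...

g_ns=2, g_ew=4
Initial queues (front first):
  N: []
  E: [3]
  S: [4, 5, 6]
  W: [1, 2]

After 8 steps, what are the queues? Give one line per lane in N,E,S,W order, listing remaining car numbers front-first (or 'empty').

Step 1 [NS]: N:empty,E:wait,S:car4-GO,W:wait | queues: N=0 E=1 S=2 W=2
Step 2 [NS]: N:empty,E:wait,S:car5-GO,W:wait | queues: N=0 E=1 S=1 W=2
Step 3 [EW]: N:wait,E:car3-GO,S:wait,W:car1-GO | queues: N=0 E=0 S=1 W=1
Step 4 [EW]: N:wait,E:empty,S:wait,W:car2-GO | queues: N=0 E=0 S=1 W=0
Step 5 [EW]: N:wait,E:empty,S:wait,W:empty | queues: N=0 E=0 S=1 W=0
Step 6 [EW]: N:wait,E:empty,S:wait,W:empty | queues: N=0 E=0 S=1 W=0
Step 7 [NS]: N:empty,E:wait,S:car6-GO,W:wait | queues: N=0 E=0 S=0 W=0

N: empty
E: empty
S: empty
W: empty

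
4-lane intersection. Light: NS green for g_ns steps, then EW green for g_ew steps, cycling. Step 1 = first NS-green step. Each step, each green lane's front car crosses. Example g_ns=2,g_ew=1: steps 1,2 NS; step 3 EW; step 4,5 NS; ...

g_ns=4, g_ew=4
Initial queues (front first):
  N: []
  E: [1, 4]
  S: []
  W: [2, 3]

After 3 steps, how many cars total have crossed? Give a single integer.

Step 1 [NS]: N:empty,E:wait,S:empty,W:wait | queues: N=0 E=2 S=0 W=2
Step 2 [NS]: N:empty,E:wait,S:empty,W:wait | queues: N=0 E=2 S=0 W=2
Step 3 [NS]: N:empty,E:wait,S:empty,W:wait | queues: N=0 E=2 S=0 W=2
Cars crossed by step 3: 0

Answer: 0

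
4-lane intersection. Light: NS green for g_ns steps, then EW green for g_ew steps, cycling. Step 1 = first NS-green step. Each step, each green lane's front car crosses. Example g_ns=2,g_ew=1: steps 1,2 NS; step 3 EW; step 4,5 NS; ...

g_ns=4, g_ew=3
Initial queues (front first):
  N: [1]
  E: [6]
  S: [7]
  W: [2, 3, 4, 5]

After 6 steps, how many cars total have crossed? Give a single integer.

Step 1 [NS]: N:car1-GO,E:wait,S:car7-GO,W:wait | queues: N=0 E=1 S=0 W=4
Step 2 [NS]: N:empty,E:wait,S:empty,W:wait | queues: N=0 E=1 S=0 W=4
Step 3 [NS]: N:empty,E:wait,S:empty,W:wait | queues: N=0 E=1 S=0 W=4
Step 4 [NS]: N:empty,E:wait,S:empty,W:wait | queues: N=0 E=1 S=0 W=4
Step 5 [EW]: N:wait,E:car6-GO,S:wait,W:car2-GO | queues: N=0 E=0 S=0 W=3
Step 6 [EW]: N:wait,E:empty,S:wait,W:car3-GO | queues: N=0 E=0 S=0 W=2
Cars crossed by step 6: 5

Answer: 5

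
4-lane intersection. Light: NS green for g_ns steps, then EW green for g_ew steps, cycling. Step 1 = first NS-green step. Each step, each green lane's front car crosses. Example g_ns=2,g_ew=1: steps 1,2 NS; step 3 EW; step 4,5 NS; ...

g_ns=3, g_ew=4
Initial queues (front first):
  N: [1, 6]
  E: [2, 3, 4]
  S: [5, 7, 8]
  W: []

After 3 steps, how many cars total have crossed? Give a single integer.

Answer: 5

Derivation:
Step 1 [NS]: N:car1-GO,E:wait,S:car5-GO,W:wait | queues: N=1 E=3 S=2 W=0
Step 2 [NS]: N:car6-GO,E:wait,S:car7-GO,W:wait | queues: N=0 E=3 S=1 W=0
Step 3 [NS]: N:empty,E:wait,S:car8-GO,W:wait | queues: N=0 E=3 S=0 W=0
Cars crossed by step 3: 5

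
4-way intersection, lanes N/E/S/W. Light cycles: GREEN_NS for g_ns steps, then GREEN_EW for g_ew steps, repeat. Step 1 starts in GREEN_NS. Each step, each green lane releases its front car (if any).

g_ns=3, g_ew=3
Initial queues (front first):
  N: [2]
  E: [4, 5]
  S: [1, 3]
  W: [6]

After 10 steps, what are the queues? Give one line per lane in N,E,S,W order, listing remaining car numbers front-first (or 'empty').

Step 1 [NS]: N:car2-GO,E:wait,S:car1-GO,W:wait | queues: N=0 E=2 S=1 W=1
Step 2 [NS]: N:empty,E:wait,S:car3-GO,W:wait | queues: N=0 E=2 S=0 W=1
Step 3 [NS]: N:empty,E:wait,S:empty,W:wait | queues: N=0 E=2 S=0 W=1
Step 4 [EW]: N:wait,E:car4-GO,S:wait,W:car6-GO | queues: N=0 E=1 S=0 W=0
Step 5 [EW]: N:wait,E:car5-GO,S:wait,W:empty | queues: N=0 E=0 S=0 W=0

N: empty
E: empty
S: empty
W: empty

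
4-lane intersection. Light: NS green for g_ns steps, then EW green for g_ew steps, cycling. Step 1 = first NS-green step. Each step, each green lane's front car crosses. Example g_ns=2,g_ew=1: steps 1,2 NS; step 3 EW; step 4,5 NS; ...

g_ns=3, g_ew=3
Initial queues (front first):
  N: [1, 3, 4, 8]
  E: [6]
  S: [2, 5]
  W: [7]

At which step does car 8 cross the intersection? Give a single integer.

Step 1 [NS]: N:car1-GO,E:wait,S:car2-GO,W:wait | queues: N=3 E=1 S=1 W=1
Step 2 [NS]: N:car3-GO,E:wait,S:car5-GO,W:wait | queues: N=2 E=1 S=0 W=1
Step 3 [NS]: N:car4-GO,E:wait,S:empty,W:wait | queues: N=1 E=1 S=0 W=1
Step 4 [EW]: N:wait,E:car6-GO,S:wait,W:car7-GO | queues: N=1 E=0 S=0 W=0
Step 5 [EW]: N:wait,E:empty,S:wait,W:empty | queues: N=1 E=0 S=0 W=0
Step 6 [EW]: N:wait,E:empty,S:wait,W:empty | queues: N=1 E=0 S=0 W=0
Step 7 [NS]: N:car8-GO,E:wait,S:empty,W:wait | queues: N=0 E=0 S=0 W=0
Car 8 crosses at step 7

7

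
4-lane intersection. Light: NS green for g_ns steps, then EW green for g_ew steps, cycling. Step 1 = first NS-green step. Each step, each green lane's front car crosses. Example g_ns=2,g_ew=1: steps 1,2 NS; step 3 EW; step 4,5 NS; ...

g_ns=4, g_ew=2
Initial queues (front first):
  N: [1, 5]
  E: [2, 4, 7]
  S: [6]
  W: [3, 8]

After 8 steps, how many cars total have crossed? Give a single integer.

Step 1 [NS]: N:car1-GO,E:wait,S:car6-GO,W:wait | queues: N=1 E=3 S=0 W=2
Step 2 [NS]: N:car5-GO,E:wait,S:empty,W:wait | queues: N=0 E=3 S=0 W=2
Step 3 [NS]: N:empty,E:wait,S:empty,W:wait | queues: N=0 E=3 S=0 W=2
Step 4 [NS]: N:empty,E:wait,S:empty,W:wait | queues: N=0 E=3 S=0 W=2
Step 5 [EW]: N:wait,E:car2-GO,S:wait,W:car3-GO | queues: N=0 E=2 S=0 W=1
Step 6 [EW]: N:wait,E:car4-GO,S:wait,W:car8-GO | queues: N=0 E=1 S=0 W=0
Step 7 [NS]: N:empty,E:wait,S:empty,W:wait | queues: N=0 E=1 S=0 W=0
Step 8 [NS]: N:empty,E:wait,S:empty,W:wait | queues: N=0 E=1 S=0 W=0
Cars crossed by step 8: 7

Answer: 7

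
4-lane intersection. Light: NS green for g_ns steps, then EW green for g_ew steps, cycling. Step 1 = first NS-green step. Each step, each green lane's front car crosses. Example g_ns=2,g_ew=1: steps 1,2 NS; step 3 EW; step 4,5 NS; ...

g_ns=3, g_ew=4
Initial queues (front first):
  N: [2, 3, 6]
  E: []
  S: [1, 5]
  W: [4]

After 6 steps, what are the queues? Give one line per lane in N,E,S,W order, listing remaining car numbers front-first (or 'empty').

Step 1 [NS]: N:car2-GO,E:wait,S:car1-GO,W:wait | queues: N=2 E=0 S=1 W=1
Step 2 [NS]: N:car3-GO,E:wait,S:car5-GO,W:wait | queues: N=1 E=0 S=0 W=1
Step 3 [NS]: N:car6-GO,E:wait,S:empty,W:wait | queues: N=0 E=0 S=0 W=1
Step 4 [EW]: N:wait,E:empty,S:wait,W:car4-GO | queues: N=0 E=0 S=0 W=0

N: empty
E: empty
S: empty
W: empty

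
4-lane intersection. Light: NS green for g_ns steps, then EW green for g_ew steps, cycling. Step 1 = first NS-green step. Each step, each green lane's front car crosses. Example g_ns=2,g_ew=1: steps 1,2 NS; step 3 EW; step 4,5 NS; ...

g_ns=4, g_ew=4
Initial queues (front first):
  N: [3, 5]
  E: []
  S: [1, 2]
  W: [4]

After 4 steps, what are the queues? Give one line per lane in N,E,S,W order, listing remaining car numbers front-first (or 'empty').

Step 1 [NS]: N:car3-GO,E:wait,S:car1-GO,W:wait | queues: N=1 E=0 S=1 W=1
Step 2 [NS]: N:car5-GO,E:wait,S:car2-GO,W:wait | queues: N=0 E=0 S=0 W=1
Step 3 [NS]: N:empty,E:wait,S:empty,W:wait | queues: N=0 E=0 S=0 W=1
Step 4 [NS]: N:empty,E:wait,S:empty,W:wait | queues: N=0 E=0 S=0 W=1

N: empty
E: empty
S: empty
W: 4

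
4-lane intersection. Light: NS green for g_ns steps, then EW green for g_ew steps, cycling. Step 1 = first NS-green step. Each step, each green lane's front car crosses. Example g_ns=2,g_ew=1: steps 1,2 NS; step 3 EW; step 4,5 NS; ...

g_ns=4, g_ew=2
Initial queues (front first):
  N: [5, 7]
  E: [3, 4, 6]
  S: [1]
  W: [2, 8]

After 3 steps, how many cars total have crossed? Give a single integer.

Step 1 [NS]: N:car5-GO,E:wait,S:car1-GO,W:wait | queues: N=1 E=3 S=0 W=2
Step 2 [NS]: N:car7-GO,E:wait,S:empty,W:wait | queues: N=0 E=3 S=0 W=2
Step 3 [NS]: N:empty,E:wait,S:empty,W:wait | queues: N=0 E=3 S=0 W=2
Cars crossed by step 3: 3

Answer: 3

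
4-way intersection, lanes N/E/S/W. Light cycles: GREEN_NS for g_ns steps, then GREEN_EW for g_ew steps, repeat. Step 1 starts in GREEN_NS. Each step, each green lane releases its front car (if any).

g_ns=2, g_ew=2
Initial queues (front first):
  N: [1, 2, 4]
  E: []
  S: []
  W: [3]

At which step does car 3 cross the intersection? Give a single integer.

Step 1 [NS]: N:car1-GO,E:wait,S:empty,W:wait | queues: N=2 E=0 S=0 W=1
Step 2 [NS]: N:car2-GO,E:wait,S:empty,W:wait | queues: N=1 E=0 S=0 W=1
Step 3 [EW]: N:wait,E:empty,S:wait,W:car3-GO | queues: N=1 E=0 S=0 W=0
Step 4 [EW]: N:wait,E:empty,S:wait,W:empty | queues: N=1 E=0 S=0 W=0
Step 5 [NS]: N:car4-GO,E:wait,S:empty,W:wait | queues: N=0 E=0 S=0 W=0
Car 3 crosses at step 3

3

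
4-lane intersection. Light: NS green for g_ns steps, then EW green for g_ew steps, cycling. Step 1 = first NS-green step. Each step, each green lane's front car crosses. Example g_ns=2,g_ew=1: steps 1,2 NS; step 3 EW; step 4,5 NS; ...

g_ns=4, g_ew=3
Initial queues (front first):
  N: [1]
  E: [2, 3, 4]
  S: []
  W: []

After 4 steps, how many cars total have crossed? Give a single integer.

Step 1 [NS]: N:car1-GO,E:wait,S:empty,W:wait | queues: N=0 E=3 S=0 W=0
Step 2 [NS]: N:empty,E:wait,S:empty,W:wait | queues: N=0 E=3 S=0 W=0
Step 3 [NS]: N:empty,E:wait,S:empty,W:wait | queues: N=0 E=3 S=0 W=0
Step 4 [NS]: N:empty,E:wait,S:empty,W:wait | queues: N=0 E=3 S=0 W=0
Cars crossed by step 4: 1

Answer: 1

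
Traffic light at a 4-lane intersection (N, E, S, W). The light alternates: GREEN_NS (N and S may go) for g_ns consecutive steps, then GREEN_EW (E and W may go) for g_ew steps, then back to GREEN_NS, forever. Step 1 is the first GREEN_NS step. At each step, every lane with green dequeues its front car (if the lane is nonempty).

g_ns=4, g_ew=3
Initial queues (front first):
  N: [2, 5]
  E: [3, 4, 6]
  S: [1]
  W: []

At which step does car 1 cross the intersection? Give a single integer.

Step 1 [NS]: N:car2-GO,E:wait,S:car1-GO,W:wait | queues: N=1 E=3 S=0 W=0
Step 2 [NS]: N:car5-GO,E:wait,S:empty,W:wait | queues: N=0 E=3 S=0 W=0
Step 3 [NS]: N:empty,E:wait,S:empty,W:wait | queues: N=0 E=3 S=0 W=0
Step 4 [NS]: N:empty,E:wait,S:empty,W:wait | queues: N=0 E=3 S=0 W=0
Step 5 [EW]: N:wait,E:car3-GO,S:wait,W:empty | queues: N=0 E=2 S=0 W=0
Step 6 [EW]: N:wait,E:car4-GO,S:wait,W:empty | queues: N=0 E=1 S=0 W=0
Step 7 [EW]: N:wait,E:car6-GO,S:wait,W:empty | queues: N=0 E=0 S=0 W=0
Car 1 crosses at step 1

1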